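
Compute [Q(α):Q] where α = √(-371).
[Q(α):Q] = 2

[Q(α):Q] equals the degree of the minimal polynomial of α. Here α^2 = -371 and x^2 + 371 is irreducible (d = -371 is squarefree, ≠ 1, hence not a square), so deg(m_α) = 2. Thus [Q(α):Q] = 2.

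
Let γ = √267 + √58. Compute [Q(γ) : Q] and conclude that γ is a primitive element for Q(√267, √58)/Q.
[Q(γ) : Q] = 4 (equivalently, Q(γ) = Q(√267, √58))

Obviously Q(γ) ⊆ Q(√267, √58), and [Q(√267, √58):Q] = 4 (since 267, 58 are distinct squarefree integers > 1 with 15486 not a perfect square). To show equality we compute the minimal polynomial of γ. From γ = √267 + √58: γ^2 = 267 + 2√(15486) + 58 = 325 + 2√(15486), so γ^2 - 325 = 2√(15486); squaring, (γ^2 - 325)^2 = 4·15486, i.e. γ^4 - 650γ^2 + 105625 - 61944 = 0, i.e. γ^4 - 650γ^2 + 43681 = 0. So γ is a root of x^4 - 650x^2 + 43681. This polynomial is irreducible over Q: it has no rational root (each ±√267 ± √58 is irrational), and any factorization into two quadratics over Q would force √(15486) ∈ Q (pairing opposite roots) or √267, √58 ∈ Q (other pairings), all impossible. Hence [Q(γ):Q] = 4 = [Q(√267, √58):Q], so Q(γ) = Q(√267, √58).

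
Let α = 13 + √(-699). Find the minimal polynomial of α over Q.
m_α(x) = x^2 - 26x + 868

From α - 13 = √(-699), squaring gives (α - 13)^2 = -699, i.e. α^2 - 26α + 169 = -699, so α^2 - 26α + 868 = 0. The discriminant of x^2 - 26x + 868 is (-26)^2 - 4·(868) = 676 - 3472 = -2796, and 4·(-699) is not a perfect square in Q since -699 is squarefree and ≠ 1. Hence x^2 - 26x + 868 is irreducible over Q and is the minimal polynomial of α.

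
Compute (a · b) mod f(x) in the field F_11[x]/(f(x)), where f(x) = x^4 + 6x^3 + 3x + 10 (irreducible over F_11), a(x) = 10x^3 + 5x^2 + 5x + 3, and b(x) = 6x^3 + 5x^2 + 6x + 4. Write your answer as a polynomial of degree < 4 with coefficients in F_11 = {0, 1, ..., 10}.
a · b ≡ 9x^3 + 8x^2 + 5x + 3 (mod f(x))

Multiply in F_11[x]: a(x)·b(x) = (10x^3 + 5x^2 + 5x + 3)·(6x^3 + 5x^2 + 6x + 4) = 5x^6 + 3x^5 + 5x^4 + 3x^3 + 10x^2 + 5x + 1. This has degree ≥ 4, so divide by f(x) over F_11: 5x^6 + 3x^5 + 5x^4 + 3x^3 + 10x^2 + 5x + 1 = (5x^2 + 6x + 2)·(x^4 + 6x^3 + 3x + 10) + (9x^3 + 8x^2 + 5x + 3). Hence a·b ≡ 9x^3 + 8x^2 + 5x + 3 (mod f). (F_11[x]/(f) is a field with 11^4 = 14641 elements since f is irreducible of degree 4.)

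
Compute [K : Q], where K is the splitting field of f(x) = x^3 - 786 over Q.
[K : Q] = 6

The roots of x^3 - 786 are ∛786, ω∛786, ω^2∛786 where ω = e^(2πi/3) is a primitive cube root of unity, so K = Q(∛786, ω). Now [Q(∛786):Q] = 3 (since 786 is not a perfect cube, x^3 - 786 is irreducible) and [Q(ω):Q] = 2. Both 2 and 3 divide [K:Q], and [K:Q] ≤ 3·2 = 6, so [K:Q] = 6. (Equivalently: Q(∛786) ⊂ R but ω ∉ R, so [K : Q(∛786)] = 2.)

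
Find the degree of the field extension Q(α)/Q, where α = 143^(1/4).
[Q(α):Q] = 4

α is a root of x^4 - 143. By Eisenstein's criterion at the prime p = 11 (which divides the constant term 143 but p^2 = 121 does not, since 143 is squarefree), x^4 - 143 is irreducible over Q. Hence [Q(α):Q] = 4.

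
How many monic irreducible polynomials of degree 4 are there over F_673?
There are 51286056528 monic irreducible polynomials of degree 4 over F_673

Each element of F_{673^4} that lies in no proper subfield is a root of exactly one monic irreducible of degree 4 over F_673, and each such polynomial has 4 distinct roots in F_{673^4}. By Möbius inversion the count is N_673(4) = (1/4) Σ_{d|4} μ(4/d) · 673^d = (1/4)(μ(4)·673^1 + μ(2)·673^2 + μ(1)·673^4) = 205144226112/4 = 51286056528.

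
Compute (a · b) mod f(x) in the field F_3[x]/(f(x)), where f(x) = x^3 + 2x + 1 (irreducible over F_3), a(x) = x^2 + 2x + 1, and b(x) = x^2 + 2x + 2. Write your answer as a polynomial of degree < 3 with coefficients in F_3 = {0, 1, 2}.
a · b ≡ 2x^2 + 1 (mod f(x))

Multiply in F_3[x]: a(x)·b(x) = (x^2 + 2x + 1)·(x^2 + 2x + 2) = x^4 + x^3 + x^2 + 2. This has degree ≥ 3, so divide by f(x) over F_3: x^4 + x^3 + x^2 + 2 = (x + 1)·(x^3 + 2x + 1) + (2x^2 + 1). Hence a·b ≡ 2x^2 + 1 (mod f). (F_3[x]/(f) is a field with 3^3 = 27 elements since f is irreducible of degree 3.)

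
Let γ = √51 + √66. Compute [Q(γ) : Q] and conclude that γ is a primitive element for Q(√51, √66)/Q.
[Q(γ) : Q] = 4 (equivalently, Q(γ) = Q(√51, √66))

Obviously Q(γ) ⊆ Q(√51, √66), and [Q(√51, √66):Q] = 4 (since 51, 66 are distinct squarefree integers > 1 with 3366 not a perfect square). To show equality we compute the minimal polynomial of γ. From γ = √51 + √66: γ^2 = 51 + 2√(3366) + 66 = 117 + 2√(3366), so γ^2 - 117 = 2√(3366); squaring, (γ^2 - 117)^2 = 4·3366, i.e. γ^4 - 234γ^2 + 13689 - 13464 = 0, i.e. γ^4 - 234γ^2 + 225 = 0. So γ is a root of x^4 - 234x^2 + 225. This polynomial is irreducible over Q: it has no rational root (each ±√51 ± √66 is irrational), and any factorization into two quadratics over Q would force √(3366) ∈ Q (pairing opposite roots) or √51, √66 ∈ Q (other pairings), all impossible. Hence [Q(γ):Q] = 4 = [Q(√51, √66):Q], so Q(γ) = Q(√51, √66).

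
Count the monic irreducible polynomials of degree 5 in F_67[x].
There are 270025008 monic irreducible polynomials of degree 5 over F_67

Each element of F_{67^5} that lies in no proper subfield is a root of exactly one monic irreducible of degree 5 over F_67, and each such polynomial has 5 distinct roots in F_{67^5}. By Möbius inversion the count is N_67(5) = (1/5) Σ_{d|5} μ(5/d) · 67^d = (1/5)(μ(5)·67^1 + μ(1)·67^5) = 1350125040/5 = 270025008.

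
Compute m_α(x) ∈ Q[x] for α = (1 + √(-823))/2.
m_α(x) = x^2 - x + 206

From 2α - 1 = √(-823), squaring gives (2α - 1)^2 = -823, i.e. 4α^2 - 4α + 1 = -823, so α^2 - α + (1 + 823)/4 = 0. Since -823 ≡ 1 (mod 4), (1 + 823)/4 = 206 ∈ Z. The polynomial x^2 - x + 206 has discriminant 1 - 4·(206) = -823, which is not a perfect square in Q (d = -823 is squarefree and ≠ 1), so x^2 - x + 206 is irreducible over Q. It is the minimal polynomial of α.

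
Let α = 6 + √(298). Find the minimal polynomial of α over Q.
m_α(x) = x^2 - 12x - 262

From α - 6 = √(298), squaring gives (α - 6)^2 = 298, i.e. α^2 - 12α + 36 = 298, so α^2 - 12α - 262 = 0. The discriminant of x^2 - 12x - 262 is (-12)^2 - 4·(-262) = 144 + 1048 = 1192, and 4·(298) is not a perfect square in Q since 298 is squarefree and ≠ 1. Hence x^2 - 12x - 262 is irreducible over Q and is the minimal polynomial of α.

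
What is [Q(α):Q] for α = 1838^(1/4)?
[Q(α):Q] = 4

α is a root of x^4 - 1838. By Eisenstein's criterion at the prime p = 2 (which divides the constant term 1838 but p^2 = 4 does not, since 1838 is squarefree), x^4 - 1838 is irreducible over Q. Hence [Q(α):Q] = 4.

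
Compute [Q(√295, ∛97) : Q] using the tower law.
[Q(√295, ∛97) : Q] = 6

Let L = Q(√295, ∛97). Since Q(√295) ⊂ L and [Q(√295):Q] = 2, the tower law gives 2 | [L:Q]. Likewise Q(∛97) ⊂ L with [Q(∛97):Q] = 3 (because 97 is not a perfect cube), so 3 | [L:Q]. As gcd(2,3) = 1, [L:Q] is divisible by 6. Conversely L is generated over Q by √295 and ∛97, so [L:Q] ≤ 2·3 = 6. Therefore [Q(√295, ∛97) : Q] = 6.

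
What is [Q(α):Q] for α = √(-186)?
[Q(α):Q] = 2

[Q(α):Q] equals the degree of the minimal polynomial of α. Here α^2 = -186 and x^2 + 186 is irreducible (d = -186 is squarefree, ≠ 1, hence not a square), so deg(m_α) = 2. Thus [Q(α):Q] = 2.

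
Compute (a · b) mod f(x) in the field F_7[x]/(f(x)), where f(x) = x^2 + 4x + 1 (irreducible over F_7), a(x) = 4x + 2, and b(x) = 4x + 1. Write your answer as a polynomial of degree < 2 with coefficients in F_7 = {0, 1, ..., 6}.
a · b ≡ 4x (mod f(x))

Multiply in F_7[x]: a(x)·b(x) = (4x + 2)·(4x + 1) = 2x^2 + 5x + 2. This has degree ≥ 2, so divide by f(x) over F_7: 2x^2 + 5x + 2 = (2)·(x^2 + 4x + 1) + (4x). Hence a·b ≡ 4x (mod f). (F_7[x]/(f) is a field with 7^2 = 49 elements since f is irreducible of degree 2.)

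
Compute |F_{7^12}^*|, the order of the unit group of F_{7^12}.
|F_{7^12}^*| = 13841287200

F_{7^12} has 7^12 = 13841287201 elements; its multiplicative group consists of all nonzero elements, so |F_{7^12}^*| = 13841287201 - 1 = 13841287200. (It is cyclic since any finite subgroup of the multiplicative group of a field is cyclic.)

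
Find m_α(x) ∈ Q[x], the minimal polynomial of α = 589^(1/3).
m_α(x) = x^3 - 589

α satisfies α^3 = 589, so x^3 - 589 annihilates α. By the rational root test, a rational root p/q (in lowest terms) of x^3 - 589 would satisfy p^3 = 589 q^3, forcing q = 1 and p^3 = 589; but 589 is not a perfect cube, contradiction. A monic cubic over Q with no rational root is irreducible (any nontrivial factorization would include a linear factor). Hence x^3 - 589 is the minimal polynomial of α, and in particular [Q(α):Q] = 3.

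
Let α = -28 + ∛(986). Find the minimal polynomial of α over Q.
m_α(x) = x^3 + 84x^2 + 2352x + 20966

Set β = α + 28 = ∛(986), so β^3 = 986. Then (α + 28)^3 - 986 = 0, i.e. α is a root of g(x) = (x + 28)^3 - 986 = x^3 + 84x^2 + 2352x + 20966. Since g(x) = h(x + 28) where h(x) = x^3 - 986, and h is irreducible over Q (because 986 is not a perfect cube, so h has no rational root, and a monic cubic with no rational root is irreducible), g is also irreducible (irreducibility is preserved under the substitution x → x + 28). Hence m_α(x) = x^3 + 84x^2 + 2352x + 20966.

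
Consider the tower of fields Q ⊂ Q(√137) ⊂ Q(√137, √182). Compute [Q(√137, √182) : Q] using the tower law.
[Q(√137, √182) : Q] = 4

[Q(√137):Q] = 2 (min poly x^2 - 137, irreducible since 137 is squarefree > 1). For the top step, suppose √182 ∈ Q(√137), say √182 = c + d√137 with c, d ∈ Q. Squaring: 182 = c^2 + 137d^2 + 2cd√137. Since √137 ∉ Q this forces 2cd = 0. If d = 0 then √182 = c ∈ Q, contradicting 182 squarefree > 1. If c = 0 then 182 = 137d^2, so 137·182 = (137d)^2 is a perfect square in Q — but 137·182 = 24934 is not a perfect square (since 137 and 182 are distinct squarefree integers). Contradiction. Hence √182 ∉ Q(√137), so x^2 - 182 stays irreducible over Q(√137) and [Q(√137, √182) : Q(√137)] = 2. By the tower law, [Q(√137, √182) : Q] = 2 · 2 = 4.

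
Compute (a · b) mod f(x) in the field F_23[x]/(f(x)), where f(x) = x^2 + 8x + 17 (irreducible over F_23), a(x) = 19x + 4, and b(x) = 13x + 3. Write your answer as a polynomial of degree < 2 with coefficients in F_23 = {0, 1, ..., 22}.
a · b ≡ 19x + 22 (mod f(x))

Multiply in F_23[x]: a(x)·b(x) = (19x + 4)·(13x + 3) = 17x^2 + 17x + 12. This has degree ≥ 2, so divide by f(x) over F_23: 17x^2 + 17x + 12 = (17)·(x^2 + 8x + 17) + (19x + 22). Hence a·b ≡ 19x + 22 (mod f). (F_23[x]/(f) is a field with 23^2 = 529 elements since f is irreducible of degree 2.)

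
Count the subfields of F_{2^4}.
F_{2^4} has 3 subfields

The subfields of F_{p^n} are exactly the fields F_{p^d} for d | n (each is the fixed field of the unique index-d subgroup of Gal(F_{p^n}/F_p) ≅ Z/nZ). The divisors of n = 4 are {1, 2, 4}, giving 3 subfields: F_{2^1}, F_{2^2}, F_{2^4}.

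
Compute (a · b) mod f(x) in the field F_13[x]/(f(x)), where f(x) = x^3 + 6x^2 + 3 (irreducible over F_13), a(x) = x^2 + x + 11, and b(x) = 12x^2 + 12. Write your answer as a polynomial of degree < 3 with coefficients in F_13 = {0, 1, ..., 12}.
a · b ≡ 10x^2 + 2x (mod f(x))

Multiply in F_13[x]: a(x)·b(x) = (x^2 + x + 11)·(12x^2 + 12) = 12x^4 + 12x^3 + x^2 + 12x + 2. This has degree ≥ 3, so divide by f(x) over F_13: 12x^4 + 12x^3 + x^2 + 12x + 2 = (12x + 5)·(x^3 + 6x^2 + 3) + (10x^2 + 2x). Hence a·b ≡ 10x^2 + 2x (mod f). (F_13[x]/(f) is a field with 13^3 = 2197 elements since f is irreducible of degree 3.)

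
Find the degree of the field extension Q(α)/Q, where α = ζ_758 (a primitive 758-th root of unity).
[Q(α):Q] = 378

The minimal polynomial of ζ_758 over Q is the 758-th cyclotomic polynomial Φ_758(x), which is irreducible over Q and has degree φ(758) = 378. Hence [Q(α):Q] = φ(758) = 378.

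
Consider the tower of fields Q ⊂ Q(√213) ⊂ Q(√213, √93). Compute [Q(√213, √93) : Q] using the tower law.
[Q(√213, √93) : Q] = 4

[Q(√213):Q] = 2 (min poly x^2 - 213, irreducible since 213 is squarefree > 1). For the top step, suppose √93 ∈ Q(√213), say √93 = c + d√213 with c, d ∈ Q. Squaring: 93 = c^2 + 213d^2 + 2cd√213. Since √213 ∉ Q this forces 2cd = 0. If d = 0 then √93 = c ∈ Q, contradicting 93 squarefree > 1. If c = 0 then 93 = 213d^2, so 213·93 = (213d)^2 is a perfect square in Q — but 213·93 = 19809 is not a perfect square (since 213 and 93 are distinct squarefree integers). Contradiction. Hence √93 ∉ Q(√213), so x^2 - 93 stays irreducible over Q(√213) and [Q(√213, √93) : Q(√213)] = 2. By the tower law, [Q(√213, √93) : Q] = 2 · 2 = 4.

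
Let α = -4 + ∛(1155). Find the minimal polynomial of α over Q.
m_α(x) = x^3 + 12x^2 + 48x - 1091

Set β = α + 4 = ∛(1155), so β^3 = 1155. Then (α + 4)^3 - 1155 = 0, i.e. α is a root of g(x) = (x + 4)^3 - 1155 = x^3 + 12x^2 + 48x - 1091. Since g(x) = h(x + 4) where h(x) = x^3 - 1155, and h is irreducible over Q (because 1155 is not a perfect cube, so h has no rational root, and a monic cubic with no rational root is irreducible), g is also irreducible (irreducibility is preserved under the substitution x → x + 4). Hence m_α(x) = x^3 + 12x^2 + 48x - 1091.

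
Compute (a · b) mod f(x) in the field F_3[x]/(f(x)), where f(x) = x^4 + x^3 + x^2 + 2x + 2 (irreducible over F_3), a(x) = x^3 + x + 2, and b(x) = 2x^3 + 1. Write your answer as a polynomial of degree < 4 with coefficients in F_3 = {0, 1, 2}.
a · b ≡ x^3 + x^2 + x + 1 (mod f(x))

Multiply in F_3[x]: a(x)·b(x) = (x^3 + x + 2)·(2x^3 + 1) = 2x^6 + 2x^4 + 2x^3 + x + 2. This has degree ≥ 4, so divide by f(x) over F_3: 2x^6 + 2x^4 + 2x^3 + x + 2 = (2x^2 + x + 2)·(x^4 + x^3 + x^2 + 2x + 2) + (x^3 + x^2 + x + 1). Hence a·b ≡ x^3 + x^2 + x + 1 (mod f). (F_3[x]/(f) is a field with 3^4 = 81 elements since f is irreducible of degree 4.)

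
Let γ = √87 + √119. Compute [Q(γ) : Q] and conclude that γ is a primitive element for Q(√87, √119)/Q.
[Q(γ) : Q] = 4 (equivalently, Q(γ) = Q(√87, √119))

Obviously Q(γ) ⊆ Q(√87, √119), and [Q(√87, √119):Q] = 4 (since 87, 119 are distinct squarefree integers > 1 with 10353 not a perfect square). To show equality we compute the minimal polynomial of γ. From γ = √87 + √119: γ^2 = 87 + 2√(10353) + 119 = 206 + 2√(10353), so γ^2 - 206 = 2√(10353); squaring, (γ^2 - 206)^2 = 4·10353, i.e. γ^4 - 412γ^2 + 42436 - 41412 = 0, i.e. γ^4 - 412γ^2 + 1024 = 0. So γ is a root of x^4 - 412x^2 + 1024. This polynomial is irreducible over Q: it has no rational root (each ±√87 ± √119 is irrational), and any factorization into two quadratics over Q would force √(10353) ∈ Q (pairing opposite roots) or √87, √119 ∈ Q (other pairings), all impossible. Hence [Q(γ):Q] = 4 = [Q(√87, √119):Q], so Q(γ) = Q(√87, √119).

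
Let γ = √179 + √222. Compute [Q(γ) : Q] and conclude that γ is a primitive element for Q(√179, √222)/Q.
[Q(γ) : Q] = 4 (equivalently, Q(γ) = Q(√179, √222))

Obviously Q(γ) ⊆ Q(√179, √222), and [Q(√179, √222):Q] = 4 (since 179, 222 are distinct squarefree integers > 1 with 39738 not a perfect square). To show equality we compute the minimal polynomial of γ. From γ = √179 + √222: γ^2 = 179 + 2√(39738) + 222 = 401 + 2√(39738), so γ^2 - 401 = 2√(39738); squaring, (γ^2 - 401)^2 = 4·39738, i.e. γ^4 - 802γ^2 + 160801 - 158952 = 0, i.e. γ^4 - 802γ^2 + 1849 = 0. So γ is a root of x^4 - 802x^2 + 1849. This polynomial is irreducible over Q: it has no rational root (each ±√179 ± √222 is irrational), and any factorization into two quadratics over Q would force √(39738) ∈ Q (pairing opposite roots) or √179, √222 ∈ Q (other pairings), all impossible. Hence [Q(γ):Q] = 4 = [Q(√179, √222):Q], so Q(γ) = Q(√179, √222).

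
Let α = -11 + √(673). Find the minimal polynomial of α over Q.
m_α(x) = x^2 + 22x - 552

From α + 11 = √(673), squaring gives (α + 11)^2 = 673, i.e. α^2 + 22α + 121 = 673, so α^2 + 22α - 552 = 0. The discriminant of x^2 + 22x - 552 is (22)^2 - 4·(-552) = 484 + 2208 = 2692, and 4·(673) is not a perfect square in Q since 673 is squarefree and ≠ 1. Hence x^2 + 22x - 552 is irreducible over Q and is the minimal polynomial of α.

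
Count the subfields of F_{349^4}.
F_{349^4} has 3 subfields

The subfields of F_{p^n} are exactly the fields F_{p^d} for d | n (each is the fixed field of the unique index-d subgroup of Gal(F_{p^n}/F_p) ≅ Z/nZ). The divisors of n = 4 are {1, 2, 4}, giving 3 subfields: F_{349^1}, F_{349^2}, F_{349^4}.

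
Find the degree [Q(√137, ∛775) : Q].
[Q(√137, ∛775) : Q] = 6

Let L = Q(√137, ∛775). Since Q(√137) ⊂ L and [Q(√137):Q] = 2, the tower law gives 2 | [L:Q]. Likewise Q(∛775) ⊂ L with [Q(∛775):Q] = 3 (because 775 is not a perfect cube), so 3 | [L:Q]. As gcd(2,3) = 1, [L:Q] is divisible by 6. Conversely L is generated over Q by √137 and ∛775, so [L:Q] ≤ 2·3 = 6. Therefore [Q(√137, ∛775) : Q] = 6.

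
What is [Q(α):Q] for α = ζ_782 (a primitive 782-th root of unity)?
[Q(α):Q] = 352

The minimal polynomial of ζ_782 over Q is the 782-th cyclotomic polynomial Φ_782(x), which is irreducible over Q and has degree φ(782) = 352. Hence [Q(α):Q] = φ(782) = 352.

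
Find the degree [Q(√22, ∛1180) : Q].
[Q(√22, ∛1180) : Q] = 6

Let L = Q(√22, ∛1180). Since Q(√22) ⊂ L and [Q(√22):Q] = 2, the tower law gives 2 | [L:Q]. Likewise Q(∛1180) ⊂ L with [Q(∛1180):Q] = 3 (because 1180 is not a perfect cube), so 3 | [L:Q]. As gcd(2,3) = 1, [L:Q] is divisible by 6. Conversely L is generated over Q by √22 and ∛1180, so [L:Q] ≤ 2·3 = 6. Therefore [Q(√22, ∛1180) : Q] = 6.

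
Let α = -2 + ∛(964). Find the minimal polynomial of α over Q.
m_α(x) = x^3 + 6x^2 + 12x - 956

Set β = α + 2 = ∛(964), so β^3 = 964. Then (α + 2)^3 - 964 = 0, i.e. α is a root of g(x) = (x + 2)^3 - 964 = x^3 + 6x^2 + 12x - 956. Since g(x) = h(x + 2) where h(x) = x^3 - 964, and h is irreducible over Q (because 964 is not a perfect cube, so h has no rational root, and a monic cubic with no rational root is irreducible), g is also irreducible (irreducibility is preserved under the substitution x → x + 2). Hence m_α(x) = x^3 + 6x^2 + 12x - 956.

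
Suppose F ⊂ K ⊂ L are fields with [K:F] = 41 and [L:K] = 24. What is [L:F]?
[L:F] = 984

The tower law says that for any tower of field extensions F ⊂ K ⊂ L with finite degrees, [L:F] = [L:K] · [K:F]. Here this gives [L:F] = 24 · 41 = 984.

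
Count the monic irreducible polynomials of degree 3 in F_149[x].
There are 1102600 monic irreducible polynomials of degree 3 over F_149

Each element of F_{149^3} that lies in no proper subfield is a root of exactly one monic irreducible of degree 3 over F_149, and each such polynomial has 3 distinct roots in F_{149^3}. By Möbius inversion the count is N_149(3) = (1/3) Σ_{d|3} μ(3/d) · 149^d = (1/3)(μ(3)·149^1 + μ(1)·149^3) = 3307800/3 = 1102600.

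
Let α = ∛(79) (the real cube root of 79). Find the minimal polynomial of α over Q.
m_α(x) = x^3 - 79

α satisfies α^3 = 79, so x^3 - 79 annihilates α. By the rational root test, a rational root p/q (in lowest terms) of x^3 - 79 would satisfy p^3 = 79 q^3, forcing q = 1 and p^3 = 79; but 79 is not a perfect cube, contradiction. A monic cubic over Q with no rational root is irreducible (any nontrivial factorization would include a linear factor). Hence x^3 - 79 is the minimal polynomial of α, and in particular [Q(α):Q] = 3.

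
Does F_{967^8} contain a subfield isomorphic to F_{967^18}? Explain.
No: F_{967^18} is not a subfield of F_{967^8}

F_{p^m} embeds in F_{p^n} iff m | n. Here 18 ∤ 8 (since 8 = 0·18 + 8 with remainder 8 ≠ 0), so F_{967^18} is not a subfield of F_{967^8}. Equivalently: if it were, the tower law would give 18 = [F_{967^18}:F_967] dividing [F_{967^8}:F_967] = 8, contradiction.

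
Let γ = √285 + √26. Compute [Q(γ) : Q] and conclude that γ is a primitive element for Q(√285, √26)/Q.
[Q(γ) : Q] = 4 (equivalently, Q(γ) = Q(√285, √26))

Obviously Q(γ) ⊆ Q(√285, √26), and [Q(√285, √26):Q] = 4 (since 285, 26 are distinct squarefree integers > 1 with 7410 not a perfect square). To show equality we compute the minimal polynomial of γ. From γ = √285 + √26: γ^2 = 285 + 2√(7410) + 26 = 311 + 2√(7410), so γ^2 - 311 = 2√(7410); squaring, (γ^2 - 311)^2 = 4·7410, i.e. γ^4 - 622γ^2 + 96721 - 29640 = 0, i.e. γ^4 - 622γ^2 + 67081 = 0. So γ is a root of x^4 - 622x^2 + 67081. This polynomial is irreducible over Q: it has no rational root (each ±√285 ± √26 is irrational), and any factorization into two quadratics over Q would force √(7410) ∈ Q (pairing opposite roots) or √285, √26 ∈ Q (other pairings), all impossible. Hence [Q(γ):Q] = 4 = [Q(√285, √26):Q], so Q(γ) = Q(√285, √26).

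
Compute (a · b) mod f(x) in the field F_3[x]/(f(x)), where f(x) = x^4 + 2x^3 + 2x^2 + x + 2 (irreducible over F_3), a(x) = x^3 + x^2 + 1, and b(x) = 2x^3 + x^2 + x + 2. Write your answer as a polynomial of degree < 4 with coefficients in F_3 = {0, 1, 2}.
a · b ≡ 2x^3 + 2 (mod f(x))

Multiply in F_3[x]: a(x)·b(x) = (x^3 + x^2 + 1)·(2x^3 + x^2 + x + 2) = 2x^6 + 2x^4 + 2x^3 + x + 2. This has degree ≥ 4, so divide by f(x) over F_3: 2x^6 + 2x^4 + 2x^3 + x + 2 = (2x^2 + 2x)·(x^4 + 2x^3 + 2x^2 + x + 2) + (2x^3 + 2). Hence a·b ≡ 2x^3 + 2 (mod f). (F_3[x]/(f) is a field with 3^4 = 81 elements since f is irreducible of degree 4.)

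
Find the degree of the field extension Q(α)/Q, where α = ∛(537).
[Q(α):Q] = 3

The minimal polynomial of α is x^3 - 537, irreducible over Q since 537 is not a perfect cube (so x^3 - 537 has no rational root). Hence [Q(α):Q] = deg(m_α) = 3.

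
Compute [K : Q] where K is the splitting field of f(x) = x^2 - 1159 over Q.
[K : Q] = 2

f(x) = x^2 - 1159 factors as (x - √1159)(x + √1159). The splitting field is K = Q(√1159). Since 1159 is squarefree and > 1, it is not a perfect square, so x^2 - 1159 is irreducible over Q and [Q(√1159) : Q] = 2. Hence [K : Q] = 2.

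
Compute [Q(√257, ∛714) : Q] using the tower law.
[Q(√257, ∛714) : Q] = 6

Let L = Q(√257, ∛714). Since Q(√257) ⊂ L and [Q(√257):Q] = 2, the tower law gives 2 | [L:Q]. Likewise Q(∛714) ⊂ L with [Q(∛714):Q] = 3 (because 714 is not a perfect cube), so 3 | [L:Q]. As gcd(2,3) = 1, [L:Q] is divisible by 6. Conversely L is generated over Q by √257 and ∛714, so [L:Q] ≤ 2·3 = 6. Therefore [Q(√257, ∛714) : Q] = 6.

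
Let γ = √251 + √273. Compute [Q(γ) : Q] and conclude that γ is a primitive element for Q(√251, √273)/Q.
[Q(γ) : Q] = 4 (equivalently, Q(γ) = Q(√251, √273))

Obviously Q(γ) ⊆ Q(√251, √273), and [Q(√251, √273):Q] = 4 (since 251, 273 are distinct squarefree integers > 1 with 68523 not a perfect square). To show equality we compute the minimal polynomial of γ. From γ = √251 + √273: γ^2 = 251 + 2√(68523) + 273 = 524 + 2√(68523), so γ^2 - 524 = 2√(68523); squaring, (γ^2 - 524)^2 = 4·68523, i.e. γ^4 - 1048γ^2 + 274576 - 274092 = 0, i.e. γ^4 - 1048γ^2 + 484 = 0. So γ is a root of x^4 - 1048x^2 + 484. This polynomial is irreducible over Q: it has no rational root (each ±√251 ± √273 is irrational), and any factorization into two quadratics over Q would force √(68523) ∈ Q (pairing opposite roots) or √251, √273 ∈ Q (other pairings), all impossible. Hence [Q(γ):Q] = 4 = [Q(√251, √273):Q], so Q(γ) = Q(√251, √273).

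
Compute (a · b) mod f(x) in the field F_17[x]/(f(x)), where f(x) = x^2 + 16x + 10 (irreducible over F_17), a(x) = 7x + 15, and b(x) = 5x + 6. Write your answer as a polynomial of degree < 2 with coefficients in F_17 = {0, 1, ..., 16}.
a · b ≡ 16x + 12 (mod f(x))

Multiply in F_17[x]: a(x)·b(x) = (7x + 15)·(5x + 6) = x^2 + 15x + 5. This has degree ≥ 2, so divide by f(x) over F_17: x^2 + 15x + 5 = (1)·(x^2 + 16x + 10) + (16x + 12). Hence a·b ≡ 16x + 12 (mod f). (F_17[x]/(f) is a field with 17^2 = 289 elements since f is irreducible of degree 2.)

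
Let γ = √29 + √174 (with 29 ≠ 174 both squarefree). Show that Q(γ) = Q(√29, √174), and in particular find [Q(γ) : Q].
[Q(γ) : Q] = 4 (equivalently, Q(γ) = Q(√29, √174))

Obviously Q(γ) ⊆ Q(√29, √174), and [Q(√29, √174):Q] = 4 (since 29, 174 are distinct squarefree integers > 1 with 5046 not a perfect square). To show equality we compute the minimal polynomial of γ. From γ = √29 + √174: γ^2 = 29 + 2√(5046) + 174 = 203 + 2√(5046), so γ^2 - 203 = 2√(5046); squaring, (γ^2 - 203)^2 = 4·5046, i.e. γ^4 - 406γ^2 + 41209 - 20184 = 0, i.e. γ^4 - 406γ^2 + 21025 = 0. So γ is a root of x^4 - 406x^2 + 21025. This polynomial is irreducible over Q: it has no rational root (each ±√29 ± √174 is irrational), and any factorization into two quadratics over Q would force √(5046) ∈ Q (pairing opposite roots) or √29, √174 ∈ Q (other pairings), all impossible. Hence [Q(γ):Q] = 4 = [Q(√29, √174):Q], so Q(γ) = Q(√29, √174).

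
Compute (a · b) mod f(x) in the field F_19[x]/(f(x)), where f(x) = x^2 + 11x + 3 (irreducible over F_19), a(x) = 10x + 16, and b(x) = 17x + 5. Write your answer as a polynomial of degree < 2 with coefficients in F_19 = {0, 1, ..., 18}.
a · b ≡ 10x + 7 (mod f(x))

Multiply in F_19[x]: a(x)·b(x) = (10x + 16)·(17x + 5) = 18x^2 + 18x + 4. This has degree ≥ 2, so divide by f(x) over F_19: 18x^2 + 18x + 4 = (18)·(x^2 + 11x + 3) + (10x + 7). Hence a·b ≡ 10x + 7 (mod f). (F_19[x]/(f) is a field with 19^2 = 361 elements since f is irreducible of degree 2.)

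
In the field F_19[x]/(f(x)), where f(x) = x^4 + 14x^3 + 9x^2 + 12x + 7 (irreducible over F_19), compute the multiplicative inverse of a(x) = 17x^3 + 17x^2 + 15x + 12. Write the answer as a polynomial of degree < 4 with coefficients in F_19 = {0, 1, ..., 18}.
a(x)^(-1) ≡ 2x^3 + 4x^2 + 2x (mod f(x))

Since f is irreducible over F_19, F_19[x]/(f) is a field and a(x) ≠ 0 has an inverse. Apply the extended Euclidean algorithm to f(x) and a(x) in F_19[x]: f(x) = (9x + 3)·a(x) + (13x^2 + 11x + 9);  a(x) = (13x + 2)·(13x^2 + 11x + 9) + (9x + 13);  (13x^2 + 11x + 9) = (12x + 5)·(9x + 13) + (1). The last nonzero remainder is the constant 1 = gcd(f, a) in F_19. Back-substituting through the division chain expresses 1 = s(x)·a(x) + t(x)·f(x) with s(x) ≡ 2x^3 + 4x^2 + 2x (mod f), so a(x)^(-1) ≡ s(x) = 2x^3 + 4x^2 + 2x (mod f). Check: (17x^3 + 17x^2 + 15x + 12)·(2x^3 + 4x^2 + 2x) = 15x^6 + 7x^5 + 18x^4 + 4x^3 + 2x^2 + 5x ≡ 1 (mod x^4 + 14x^3 + 9x^2 + 12x + 7).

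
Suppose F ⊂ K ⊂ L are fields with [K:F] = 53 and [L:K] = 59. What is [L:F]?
[L:F] = 3127

The tower law says that for any tower of field extensions F ⊂ K ⊂ L with finite degrees, [L:F] = [L:K] · [K:F]. Here this gives [L:F] = 59 · 53 = 3127.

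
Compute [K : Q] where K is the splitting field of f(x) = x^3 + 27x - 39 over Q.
[K : Q] = 6

By the rational root test, any rational root of the monic integer polynomial f(x) = x^3 + 27x - 39 must be an integer dividing the constant term -39, i.e. one of ±{1, 3, 13, 39}. Evaluating: f(1) = -11, f(-1) = -67, f(3) = 69, f(-3) = -147, f(13) = 2509, f(-13) = -2587, f(39) = 60333, f(-39) = -60411; none is 0, so f has no rational root and is therefore irreducible over Q (a cubic with no linear factor over a field is irreducible). For an irreducible cubic, the Galois group is A_3 or S_3 according as the discriminant disc(f) = -4a^3 - 27b^2 = -4·(27)^3 - 27·(-39)^2 = -119799 is or is not a square in Q. Here disc(f) = -119799 is not a perfect square in Q, so the Galois group of f over Q is not contained in A_3 and must be all of S_3. The splitting field has degree |S_3| = 6 over Q, so [K : Q] = 6.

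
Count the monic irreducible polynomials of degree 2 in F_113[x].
There are 6328 monic irreducible polynomials of degree 2 over F_113

Each element of F_{113^2} that lies in no proper subfield is a root of exactly one monic irreducible of degree 2 over F_113, and each such polynomial has 2 distinct roots in F_{113^2}. By Möbius inversion the count is N_113(2) = (1/2) Σ_{d|2} μ(2/d) · 113^d = (1/2)(μ(2)·113^1 + μ(1)·113^2) = 12656/2 = 6328.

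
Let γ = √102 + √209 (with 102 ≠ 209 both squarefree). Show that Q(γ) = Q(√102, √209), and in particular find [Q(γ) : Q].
[Q(γ) : Q] = 4 (equivalently, Q(γ) = Q(√102, √209))

Obviously Q(γ) ⊆ Q(√102, √209), and [Q(√102, √209):Q] = 4 (since 102, 209 are distinct squarefree integers > 1 with 21318 not a perfect square). To show equality we compute the minimal polynomial of γ. From γ = √102 + √209: γ^2 = 102 + 2√(21318) + 209 = 311 + 2√(21318), so γ^2 - 311 = 2√(21318); squaring, (γ^2 - 311)^2 = 4·21318, i.e. γ^4 - 622γ^2 + 96721 - 85272 = 0, i.e. γ^4 - 622γ^2 + 11449 = 0. So γ is a root of x^4 - 622x^2 + 11449. This polynomial is irreducible over Q: it has no rational root (each ±√102 ± √209 is irrational), and any factorization into two quadratics over Q would force √(21318) ∈ Q (pairing opposite roots) or √102, √209 ∈ Q (other pairings), all impossible. Hence [Q(γ):Q] = 4 = [Q(√102, √209):Q], so Q(γ) = Q(√102, √209).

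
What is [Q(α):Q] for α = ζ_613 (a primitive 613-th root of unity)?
[Q(α):Q] = 612

The minimal polynomial of ζ_613 over Q is the 613-th cyclotomic polynomial Φ_613(x), which is irreducible over Q and has degree φ(613) = 612. Hence [Q(α):Q] = φ(613) = 612.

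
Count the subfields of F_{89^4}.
F_{89^4} has 3 subfields

The subfields of F_{p^n} are exactly the fields F_{p^d} for d | n (each is the fixed field of the unique index-d subgroup of Gal(F_{p^n}/F_p) ≅ Z/nZ). The divisors of n = 4 are {1, 2, 4}, giving 3 subfields: F_{89^1}, F_{89^2}, F_{89^4}.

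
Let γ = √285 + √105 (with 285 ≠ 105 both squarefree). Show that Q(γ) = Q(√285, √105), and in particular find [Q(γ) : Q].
[Q(γ) : Q] = 4 (equivalently, Q(γ) = Q(√285, √105))

Obviously Q(γ) ⊆ Q(√285, √105), and [Q(√285, √105):Q] = 4 (since 285, 105 are distinct squarefree integers > 1 with 29925 not a perfect square). To show equality we compute the minimal polynomial of γ. From γ = √285 + √105: γ^2 = 285 + 2√(29925) + 105 = 390 + 2√(29925), so γ^2 - 390 = 2√(29925); squaring, (γ^2 - 390)^2 = 4·29925, i.e. γ^4 - 780γ^2 + 152100 - 119700 = 0, i.e. γ^4 - 780γ^2 + 32400 = 0. So γ is a root of x^4 - 780x^2 + 32400. This polynomial is irreducible over Q: it has no rational root (each ±√285 ± √105 is irrational), and any factorization into two quadratics over Q would force √(29925) ∈ Q (pairing opposite roots) or √285, √105 ∈ Q (other pairings), all impossible. Hence [Q(γ):Q] = 4 = [Q(√285, √105):Q], so Q(γ) = Q(√285, √105).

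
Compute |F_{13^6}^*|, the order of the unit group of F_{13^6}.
|F_{13^6}^*| = 4826808

F_{13^6} has 13^6 = 4826809 elements; its multiplicative group consists of all nonzero elements, so |F_{13^6}^*| = 4826809 - 1 = 4826808. (It is cyclic since any finite subgroup of the multiplicative group of a field is cyclic.)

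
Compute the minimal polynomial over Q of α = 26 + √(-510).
m_α(x) = x^2 - 52x + 1186

From α - 26 = √(-510), squaring gives (α - 26)^2 = -510, i.e. α^2 - 52α + 676 = -510, so α^2 - 52α + 1186 = 0. The discriminant of x^2 - 52x + 1186 is (-52)^2 - 4·(1186) = 2704 - 4744 = -2040, and 4·(-510) is not a perfect square in Q since -510 is squarefree and ≠ 1. Hence x^2 - 52x + 1186 is irreducible over Q and is the minimal polynomial of α.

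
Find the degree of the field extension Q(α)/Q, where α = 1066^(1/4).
[Q(α):Q] = 4

α is a root of x^4 - 1066. By Eisenstein's criterion at the prime p = 2 (which divides the constant term 1066 but p^2 = 4 does not, since 1066 is squarefree), x^4 - 1066 is irreducible over Q. Hence [Q(α):Q] = 4.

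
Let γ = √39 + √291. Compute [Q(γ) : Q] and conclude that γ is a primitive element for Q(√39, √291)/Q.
[Q(γ) : Q] = 4 (equivalently, Q(γ) = Q(√39, √291))

Obviously Q(γ) ⊆ Q(√39, √291), and [Q(√39, √291):Q] = 4 (since 39, 291 are distinct squarefree integers > 1 with 11349 not a perfect square). To show equality we compute the minimal polynomial of γ. From γ = √39 + √291: γ^2 = 39 + 2√(11349) + 291 = 330 + 2√(11349), so γ^2 - 330 = 2√(11349); squaring, (γ^2 - 330)^2 = 4·11349, i.e. γ^4 - 660γ^2 + 108900 - 45396 = 0, i.e. γ^4 - 660γ^2 + 63504 = 0. So γ is a root of x^4 - 660x^2 + 63504. This polynomial is irreducible over Q: it has no rational root (each ±√39 ± √291 is irrational), and any factorization into two quadratics over Q would force √(11349) ∈ Q (pairing opposite roots) or √39, √291 ∈ Q (other pairings), all impossible. Hence [Q(γ):Q] = 4 = [Q(√39, √291):Q], so Q(γ) = Q(√39, √291).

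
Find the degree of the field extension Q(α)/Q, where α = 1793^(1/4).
[Q(α):Q] = 4

α is a root of x^4 - 1793. By Eisenstein's criterion at the prime p = 11 (which divides the constant term 1793 but p^2 = 121 does not, since 1793 is squarefree), x^4 - 1793 is irreducible over Q. Hence [Q(α):Q] = 4.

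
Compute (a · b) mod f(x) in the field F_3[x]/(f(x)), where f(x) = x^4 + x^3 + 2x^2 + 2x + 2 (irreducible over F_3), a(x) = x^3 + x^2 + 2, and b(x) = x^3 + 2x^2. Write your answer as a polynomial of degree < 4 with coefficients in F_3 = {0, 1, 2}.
a · b ≡ x^3 + 2x^2 + 1 (mod f(x))

Multiply in F_3[x]: a(x)·b(x) = (x^3 + x^2 + 2)·(x^3 + 2x^2) = x^6 + 2x^4 + 2x^3 + x^2. This has degree ≥ 4, so divide by f(x) over F_3: x^6 + 2x^4 + 2x^3 + x^2 = (x^2 + 2x + 1)·(x^4 + x^3 + 2x^2 + 2x + 2) + (x^3 + 2x^2 + 1). Hence a·b ≡ x^3 + 2x^2 + 1 (mod f). (F_3[x]/(f) is a field with 3^4 = 81 elements since f is irreducible of degree 4.)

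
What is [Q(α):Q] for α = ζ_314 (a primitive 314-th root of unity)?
[Q(α):Q] = 156

The minimal polynomial of ζ_314 over Q is the 314-th cyclotomic polynomial Φ_314(x), which is irreducible over Q and has degree φ(314) = 156. Hence [Q(α):Q] = φ(314) = 156.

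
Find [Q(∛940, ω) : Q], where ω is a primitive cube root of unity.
[Q(∛940, ω) : Q] = 6

[Q(∛940):Q] = 3 (min poly x^3 - 940, irreducible since 940 is not a perfect cube). [Q(ω):Q] = 2 (min poly x^2 + x + 1). Since Q(∛940) ⊂ R and ω ∉ R, we have ω ∉ Q(∛940), so x^2 + x + 1 remains irreducible over Q(∛940) and [Q(∛940, ω) : Q(∛940)] = 2. By the tower law, [Q(∛940, ω) : Q] = 3 · 2 = 6. (In fact Q(∛940, ω) is the splitting field of x^3 - 940 over Q.)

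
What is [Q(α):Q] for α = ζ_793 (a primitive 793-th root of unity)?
[Q(α):Q] = 720

The minimal polynomial of ζ_793 over Q is the 793-th cyclotomic polynomial Φ_793(x), which is irreducible over Q and has degree φ(793) = 720. Hence [Q(α):Q] = φ(793) = 720.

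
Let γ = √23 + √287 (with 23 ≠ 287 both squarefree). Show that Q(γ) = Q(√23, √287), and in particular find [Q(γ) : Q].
[Q(γ) : Q] = 4 (equivalently, Q(γ) = Q(√23, √287))

Obviously Q(γ) ⊆ Q(√23, √287), and [Q(√23, √287):Q] = 4 (since 23, 287 are distinct squarefree integers > 1 with 6601 not a perfect square). To show equality we compute the minimal polynomial of γ. From γ = √23 + √287: γ^2 = 23 + 2√(6601) + 287 = 310 + 2√(6601), so γ^2 - 310 = 2√(6601); squaring, (γ^2 - 310)^2 = 4·6601, i.e. γ^4 - 620γ^2 + 96100 - 26404 = 0, i.e. γ^4 - 620γ^2 + 69696 = 0. So γ is a root of x^4 - 620x^2 + 69696. This polynomial is irreducible over Q: it has no rational root (each ±√23 ± √287 is irrational), and any factorization into two quadratics over Q would force √(6601) ∈ Q (pairing opposite roots) or √23, √287 ∈ Q (other pairings), all impossible. Hence [Q(γ):Q] = 4 = [Q(√23, √287):Q], so Q(γ) = Q(√23, √287).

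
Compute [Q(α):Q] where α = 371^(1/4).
[Q(α):Q] = 4

α is a root of x^4 - 371. By Eisenstein's criterion at the prime p = 7 (which divides the constant term 371 but p^2 = 49 does not, since 371 is squarefree), x^4 - 371 is irreducible over Q. Hence [Q(α):Q] = 4.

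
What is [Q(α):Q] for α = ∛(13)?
[Q(α):Q] = 3

The minimal polynomial of α is x^3 - 13, irreducible over Q since 13 is not a perfect cube (so x^3 - 13 has no rational root). Hence [Q(α):Q] = deg(m_α) = 3.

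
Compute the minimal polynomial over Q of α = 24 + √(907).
m_α(x) = x^2 - 48x - 331

From α - 24 = √(907), squaring gives (α - 24)^2 = 907, i.e. α^2 - 48α + 576 = 907, so α^2 - 48α - 331 = 0. The discriminant of x^2 - 48x - 331 is (-48)^2 - 4·(-331) = 2304 + 1324 = 3628, and 4·(907) is not a perfect square in Q since 907 is squarefree and ≠ 1. Hence x^2 - 48x - 331 is irreducible over Q and is the minimal polynomial of α.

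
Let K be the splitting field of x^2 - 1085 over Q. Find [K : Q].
[K : Q] = 2

f(x) = x^2 - 1085 factors as (x - √1085)(x + √1085). The splitting field is K = Q(√1085). Since 1085 is squarefree and > 1, it is not a perfect square, so x^2 - 1085 is irreducible over Q and [Q(√1085) : Q] = 2. Hence [K : Q] = 2.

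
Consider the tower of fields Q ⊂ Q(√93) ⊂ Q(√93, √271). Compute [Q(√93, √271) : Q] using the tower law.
[Q(√93, √271) : Q] = 4

[Q(√93):Q] = 2 (min poly x^2 - 93, irreducible since 93 is squarefree > 1). For the top step, suppose √271 ∈ Q(√93), say √271 = c + d√93 with c, d ∈ Q. Squaring: 271 = c^2 + 93d^2 + 2cd√93. Since √93 ∉ Q this forces 2cd = 0. If d = 0 then √271 = c ∈ Q, contradicting 271 squarefree > 1. If c = 0 then 271 = 93d^2, so 93·271 = (93d)^2 is a perfect square in Q — but 93·271 = 25203 is not a perfect square (since 93 and 271 are distinct squarefree integers). Contradiction. Hence √271 ∉ Q(√93), so x^2 - 271 stays irreducible over Q(√93) and [Q(√93, √271) : Q(√93)] = 2. By the tower law, [Q(√93, √271) : Q] = 2 · 2 = 4.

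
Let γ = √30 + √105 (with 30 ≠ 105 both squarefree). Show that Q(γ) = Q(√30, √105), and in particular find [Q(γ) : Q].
[Q(γ) : Q] = 4 (equivalently, Q(γ) = Q(√30, √105))

Obviously Q(γ) ⊆ Q(√30, √105), and [Q(√30, √105):Q] = 4 (since 30, 105 are distinct squarefree integers > 1 with 3150 not a perfect square). To show equality we compute the minimal polynomial of γ. From γ = √30 + √105: γ^2 = 30 + 2√(3150) + 105 = 135 + 2√(3150), so γ^2 - 135 = 2√(3150); squaring, (γ^2 - 135)^2 = 4·3150, i.e. γ^4 - 270γ^2 + 18225 - 12600 = 0, i.e. γ^4 - 270γ^2 + 5625 = 0. So γ is a root of x^4 - 270x^2 + 5625. This polynomial is irreducible over Q: it has no rational root (each ±√30 ± √105 is irrational), and any factorization into two quadratics over Q would force √(3150) ∈ Q (pairing opposite roots) or √30, √105 ∈ Q (other pairings), all impossible. Hence [Q(γ):Q] = 4 = [Q(√30, √105):Q], so Q(γ) = Q(√30, √105).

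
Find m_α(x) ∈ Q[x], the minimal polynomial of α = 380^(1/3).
m_α(x) = x^3 - 380

α satisfies α^3 = 380, so x^3 - 380 annihilates α. By the rational root test, a rational root p/q (in lowest terms) of x^3 - 380 would satisfy p^3 = 380 q^3, forcing q = 1 and p^3 = 380; but 380 is not a perfect cube, contradiction. A monic cubic over Q with no rational root is irreducible (any nontrivial factorization would include a linear factor). Hence x^3 - 380 is the minimal polynomial of α, and in particular [Q(α):Q] = 3.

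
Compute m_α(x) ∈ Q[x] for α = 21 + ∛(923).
m_α(x) = x^3 - 63x^2 + 1323x - 10184

Set β = α - 21 = ∛(923), so β^3 = 923. Then (α - 21)^3 - 923 = 0, i.e. α is a root of g(x) = (x - 21)^3 - 923 = x^3 - 63x^2 + 1323x - 10184. Since g(x) = h(x - 21) where h(x) = x^3 - 923, and h is irreducible over Q (because 923 is not a perfect cube, so h has no rational root, and a monic cubic with no rational root is irreducible), g is also irreducible (irreducibility is preserved under the substitution x → x - 21). Hence m_α(x) = x^3 - 63x^2 + 1323x - 10184.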